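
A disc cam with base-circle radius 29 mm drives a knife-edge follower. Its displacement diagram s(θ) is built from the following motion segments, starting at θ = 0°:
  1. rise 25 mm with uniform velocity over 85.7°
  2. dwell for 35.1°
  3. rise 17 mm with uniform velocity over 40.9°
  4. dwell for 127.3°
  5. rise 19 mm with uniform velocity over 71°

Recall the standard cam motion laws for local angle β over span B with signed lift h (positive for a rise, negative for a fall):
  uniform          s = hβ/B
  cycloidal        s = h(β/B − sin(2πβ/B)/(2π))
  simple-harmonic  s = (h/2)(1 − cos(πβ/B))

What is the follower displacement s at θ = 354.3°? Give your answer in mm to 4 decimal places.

seg 1 [0°–85.7°] uniform, h=25: full span → s += 25 → s = 25.0000
seg 2 [85.7°–120.8°] dwell: s stays 25.0000
seg 3 [120.8°–161.7°] uniform, h=17: full span → s += 17 → s = 42.0000
seg 4 [161.7°–289°] dwell: s stays 42.0000
seg 5 [289°–360°] uniform, h=19: θ=354.3° here. β=65.3, B=71. 19·65.3/71 = 17.4746 → s = 59.4746

59.4746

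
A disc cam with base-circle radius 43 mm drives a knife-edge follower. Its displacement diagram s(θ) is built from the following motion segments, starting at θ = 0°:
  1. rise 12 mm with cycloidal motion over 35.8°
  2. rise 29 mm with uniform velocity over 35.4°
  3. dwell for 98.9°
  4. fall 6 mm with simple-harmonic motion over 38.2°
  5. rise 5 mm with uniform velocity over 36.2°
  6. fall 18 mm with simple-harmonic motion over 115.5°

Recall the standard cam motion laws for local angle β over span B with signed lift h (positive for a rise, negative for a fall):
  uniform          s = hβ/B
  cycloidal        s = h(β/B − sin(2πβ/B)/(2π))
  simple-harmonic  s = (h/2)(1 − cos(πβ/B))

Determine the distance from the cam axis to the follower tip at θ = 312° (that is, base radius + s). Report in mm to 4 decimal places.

seg 1 [0°–35.8°] cycloidal, h=12: full span → s += 12 → s = 12.0000
seg 2 [35.8°–71.2°] uniform, h=29: full span → s += 29 → s = 41.0000
seg 3 [71.2°–170.1°] dwell: s stays 41.0000
seg 4 [170.1°–208.3°] simple-harmonic, h=-6: full span → s += -6 → s = 35.0000
seg 5 [208.3°–244.5°] uniform, h=5: full span → s += 5 → s = 40.0000
seg 6 [244.5°–360°] simple-harmonic, h=-18: θ=312° here. β=67.5, B=115.5. -18/2·(1 − cos(π·0.5844)) = -11.3589 → s = 28.6411
radial distance = base radius + s = 43 + 28.6411 = 71.6411

71.6411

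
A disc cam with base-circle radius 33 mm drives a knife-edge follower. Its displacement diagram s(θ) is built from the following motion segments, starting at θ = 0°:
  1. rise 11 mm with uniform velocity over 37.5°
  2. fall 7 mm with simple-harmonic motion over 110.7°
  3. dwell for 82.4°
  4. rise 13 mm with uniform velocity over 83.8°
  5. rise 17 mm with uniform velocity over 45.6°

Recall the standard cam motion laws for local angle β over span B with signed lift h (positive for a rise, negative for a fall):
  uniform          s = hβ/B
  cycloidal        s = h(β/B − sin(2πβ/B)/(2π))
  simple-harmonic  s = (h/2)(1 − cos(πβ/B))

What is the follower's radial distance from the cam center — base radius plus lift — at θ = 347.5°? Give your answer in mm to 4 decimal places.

seg 1 [0°–37.5°] uniform, h=11: full span → s += 11 → s = 11.0000
seg 2 [37.5°–148.2°] simple-harmonic, h=-7: full span → s += -7 → s = 4.0000
seg 3 [148.2°–230.6°] dwell: s stays 4.0000
seg 4 [230.6°–314.4°] uniform, h=13: full span → s += 13 → s = 17.0000
seg 5 [314.4°–360°] uniform, h=17: θ=347.5° here. β=33.1, B=45.6. 17·33.1/45.6 = 12.3399 → s = 29.3399
radial distance = base radius + s = 33 + 29.3399 = 62.3399

62.3399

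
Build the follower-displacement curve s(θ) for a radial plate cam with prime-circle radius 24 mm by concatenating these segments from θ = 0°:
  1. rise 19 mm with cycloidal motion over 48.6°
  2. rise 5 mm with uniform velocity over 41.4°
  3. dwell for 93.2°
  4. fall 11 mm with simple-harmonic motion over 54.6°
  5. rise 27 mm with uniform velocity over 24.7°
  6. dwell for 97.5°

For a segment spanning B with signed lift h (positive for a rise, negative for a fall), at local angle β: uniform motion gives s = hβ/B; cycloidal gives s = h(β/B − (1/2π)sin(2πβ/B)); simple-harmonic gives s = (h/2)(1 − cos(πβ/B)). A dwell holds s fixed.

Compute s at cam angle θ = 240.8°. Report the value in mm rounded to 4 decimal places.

seg 1 [0°–48.6°] cycloidal, h=19: full span → s += 19 → s = 19.0000
seg 2 [48.6°–90°] uniform, h=5: full span → s += 5 → s = 24.0000
seg 3 [90°–183.2°] dwell: s stays 24.0000
seg 4 [183.2°–237.8°] simple-harmonic, h=-11: full span → s += -11 → s = 13.0000
seg 5 [237.8°–262.5°] uniform, h=27: θ=240.8° here. β=3, B=24.7. 27·3/24.7 = 3.2794 → s = 16.2794

16.2794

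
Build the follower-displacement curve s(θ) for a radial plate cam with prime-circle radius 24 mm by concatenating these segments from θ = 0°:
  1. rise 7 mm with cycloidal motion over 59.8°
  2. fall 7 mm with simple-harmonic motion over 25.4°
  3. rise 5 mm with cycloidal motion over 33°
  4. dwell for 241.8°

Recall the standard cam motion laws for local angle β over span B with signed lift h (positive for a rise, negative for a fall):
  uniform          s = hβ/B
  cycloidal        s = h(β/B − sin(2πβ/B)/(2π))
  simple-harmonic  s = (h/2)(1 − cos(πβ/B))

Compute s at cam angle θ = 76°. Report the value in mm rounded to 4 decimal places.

seg 1 [0°–59.8°] cycloidal, h=7: full span → s += 7 → s = 7.0000
seg 2 [59.8°–85.2°] simple-harmonic, h=-7: θ=76° here. β=16.2, B=25.4. -7/2·(1 − cos(π·0.6378)) = -4.9683 → s = 2.0317

2.0317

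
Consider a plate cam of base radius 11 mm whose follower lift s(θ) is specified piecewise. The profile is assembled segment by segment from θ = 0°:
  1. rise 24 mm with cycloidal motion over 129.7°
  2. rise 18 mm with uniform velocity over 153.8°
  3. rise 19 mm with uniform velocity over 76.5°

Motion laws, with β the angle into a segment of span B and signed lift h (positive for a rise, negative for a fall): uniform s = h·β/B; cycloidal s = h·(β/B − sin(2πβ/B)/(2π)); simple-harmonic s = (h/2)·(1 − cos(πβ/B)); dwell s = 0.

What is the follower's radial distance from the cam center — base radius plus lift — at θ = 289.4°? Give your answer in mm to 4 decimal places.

seg 1 [0°–129.7°] cycloidal, h=24: full span → s += 24 → s = 24.0000
seg 2 [129.7°–283.5°] uniform, h=18: full span → s += 18 → s = 42.0000
seg 3 [283.5°–360°] uniform, h=19: θ=289.4° here. β=5.9, B=76.5. 19·5.9/76.5 = 1.4654 → s = 43.4654
radial distance = base radius + s = 11 + 43.4654 = 54.4654

54.4654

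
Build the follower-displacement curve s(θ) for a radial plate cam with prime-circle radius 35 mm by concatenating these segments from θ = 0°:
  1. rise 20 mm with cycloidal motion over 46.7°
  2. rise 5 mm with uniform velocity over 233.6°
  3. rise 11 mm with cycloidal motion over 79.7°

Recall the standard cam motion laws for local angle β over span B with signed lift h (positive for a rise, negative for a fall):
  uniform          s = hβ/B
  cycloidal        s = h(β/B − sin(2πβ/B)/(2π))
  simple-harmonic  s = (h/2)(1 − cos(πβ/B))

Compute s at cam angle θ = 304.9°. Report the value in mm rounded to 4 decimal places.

seg 1 [0°–46.7°] cycloidal, h=20: full span → s += 20 → s = 20.0000
seg 2 [46.7°–280.3°] uniform, h=5: full span → s += 5 → s = 25.0000
seg 3 [280.3°–360°] cycloidal, h=11: θ=304.9° here. β=24.6, B=79.7. 11·(0.3087 − sin(2π·0.3087)/(2π)) = 1.7621 → s = 26.7621

26.7621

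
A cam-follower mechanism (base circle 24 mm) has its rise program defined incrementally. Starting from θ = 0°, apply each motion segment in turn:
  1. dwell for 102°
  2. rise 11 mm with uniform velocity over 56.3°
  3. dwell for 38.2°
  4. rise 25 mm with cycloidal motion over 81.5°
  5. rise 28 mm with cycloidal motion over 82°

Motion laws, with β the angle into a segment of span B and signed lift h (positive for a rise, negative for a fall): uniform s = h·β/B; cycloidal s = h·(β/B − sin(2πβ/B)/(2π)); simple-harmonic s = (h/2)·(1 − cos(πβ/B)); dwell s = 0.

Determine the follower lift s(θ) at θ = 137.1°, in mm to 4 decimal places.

seg 1 [0°–102°] dwell: s stays 0.0000
seg 2 [102°–158.3°] uniform, h=11: θ=137.1° here. β=35.1, B=56.3. 11·35.1/56.3 = 6.8579 → s = 6.8579

6.8579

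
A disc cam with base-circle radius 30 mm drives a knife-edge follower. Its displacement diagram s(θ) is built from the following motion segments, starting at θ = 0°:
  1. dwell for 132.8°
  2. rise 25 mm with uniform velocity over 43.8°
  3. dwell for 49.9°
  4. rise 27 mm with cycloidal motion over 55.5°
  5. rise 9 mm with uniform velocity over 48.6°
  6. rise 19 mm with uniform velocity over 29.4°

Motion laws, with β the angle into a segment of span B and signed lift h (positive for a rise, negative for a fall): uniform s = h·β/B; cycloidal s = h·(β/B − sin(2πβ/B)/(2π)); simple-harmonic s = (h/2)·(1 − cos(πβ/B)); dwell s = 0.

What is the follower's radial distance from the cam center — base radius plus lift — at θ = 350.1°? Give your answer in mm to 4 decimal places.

seg 1 [0°–132.8°] dwell: s stays 0.0000
seg 2 [132.8°–176.6°] uniform, h=25: full span → s += 25 → s = 25.0000
seg 3 [176.6°–226.5°] dwell: s stays 25.0000
seg 4 [226.5°–282°] cycloidal, h=27: full span → s += 27 → s = 52.0000
seg 5 [282°–330.6°] uniform, h=9: full span → s += 9 → s = 61.0000
seg 6 [330.6°–360°] uniform, h=19: θ=350.1° here. β=19.5, B=29.4. 19·19.5/29.4 = 12.6020 → s = 73.6020
radial distance = base radius + s = 30 + 73.6020 = 103.6020

103.6020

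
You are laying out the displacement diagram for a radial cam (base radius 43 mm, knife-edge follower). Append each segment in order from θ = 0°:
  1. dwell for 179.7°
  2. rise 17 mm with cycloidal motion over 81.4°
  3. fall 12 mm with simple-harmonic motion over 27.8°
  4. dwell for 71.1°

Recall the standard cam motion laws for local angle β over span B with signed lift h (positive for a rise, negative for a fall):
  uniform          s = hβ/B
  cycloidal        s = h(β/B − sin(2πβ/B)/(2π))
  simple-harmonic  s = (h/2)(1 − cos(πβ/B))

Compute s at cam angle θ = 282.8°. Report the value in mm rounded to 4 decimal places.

seg 1 [0°–179.7°] dwell: s stays 0.0000
seg 2 [179.7°–261.1°] cycloidal, h=17: full span → s += 17 → s = 17.0000
seg 3 [261.1°–288.9°] simple-harmonic, h=-12: θ=282.8° here. β=21.7, B=27.8. -12/2·(1 − cos(π·0.7806)) = -10.6300 → s = 6.3700

6.3700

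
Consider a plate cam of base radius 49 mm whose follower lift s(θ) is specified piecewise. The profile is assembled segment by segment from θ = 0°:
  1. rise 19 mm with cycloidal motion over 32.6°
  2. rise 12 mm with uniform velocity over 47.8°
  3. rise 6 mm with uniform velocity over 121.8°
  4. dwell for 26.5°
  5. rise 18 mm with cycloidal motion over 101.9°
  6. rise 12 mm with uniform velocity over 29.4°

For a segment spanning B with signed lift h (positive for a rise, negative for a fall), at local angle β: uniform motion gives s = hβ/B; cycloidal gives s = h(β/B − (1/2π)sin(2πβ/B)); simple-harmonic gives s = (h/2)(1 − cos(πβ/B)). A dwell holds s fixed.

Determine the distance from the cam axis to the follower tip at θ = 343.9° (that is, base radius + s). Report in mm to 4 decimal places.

seg 1 [0°–32.6°] cycloidal, h=19: full span → s += 19 → s = 19.0000
seg 2 [32.6°–80.4°] uniform, h=12: full span → s += 12 → s = 31.0000
seg 3 [80.4°–202.2°] uniform, h=6: full span → s += 6 → s = 37.0000
seg 4 [202.2°–228.7°] dwell: s stays 37.0000
seg 5 [228.7°–330.6°] cycloidal, h=18: full span → s += 18 → s = 55.0000
seg 6 [330.6°–360°] uniform, h=12: θ=343.9° here. β=13.3, B=29.4. 12·13.3/29.4 = 5.4286 → s = 60.4286
radial distance = base radius + s = 49 + 60.4286 = 109.4286

109.4286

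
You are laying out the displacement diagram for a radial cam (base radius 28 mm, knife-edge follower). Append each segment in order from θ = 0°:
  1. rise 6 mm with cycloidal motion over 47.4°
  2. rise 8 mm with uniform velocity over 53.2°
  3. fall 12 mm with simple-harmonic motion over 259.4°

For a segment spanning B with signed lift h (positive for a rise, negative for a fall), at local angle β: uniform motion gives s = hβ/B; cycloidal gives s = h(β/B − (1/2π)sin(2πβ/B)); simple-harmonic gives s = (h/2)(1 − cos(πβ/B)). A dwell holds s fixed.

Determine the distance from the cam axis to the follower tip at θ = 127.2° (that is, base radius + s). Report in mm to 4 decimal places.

seg 1 [0°–47.4°] cycloidal, h=6: full span → s += 6 → s = 6.0000
seg 2 [47.4°–100.6°] uniform, h=8: full span → s += 8 → s = 14.0000
seg 3 [100.6°–360°] simple-harmonic, h=-12: θ=127.2° here. β=26.6, B=259.4. -12/2·(1 − cos(π·0.1025)) = -0.3087 → s = 13.6913
radial distance = base radius + s = 28 + 13.6913 = 41.6913

41.6913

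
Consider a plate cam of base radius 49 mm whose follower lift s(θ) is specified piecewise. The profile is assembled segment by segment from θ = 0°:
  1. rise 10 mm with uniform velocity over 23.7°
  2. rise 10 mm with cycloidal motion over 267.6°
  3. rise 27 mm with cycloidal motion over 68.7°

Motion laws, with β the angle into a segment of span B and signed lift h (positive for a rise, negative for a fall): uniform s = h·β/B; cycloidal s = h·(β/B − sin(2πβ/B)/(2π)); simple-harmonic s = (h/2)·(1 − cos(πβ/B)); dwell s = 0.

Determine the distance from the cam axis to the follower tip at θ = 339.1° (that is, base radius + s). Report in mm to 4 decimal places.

seg 1 [0°–23.7°] uniform, h=10: full span → s += 10 → s = 10.0000
seg 2 [23.7°–291.3°] cycloidal, h=10: full span → s += 10 → s = 20.0000
seg 3 [291.3°–360°] cycloidal, h=27: θ=339.1° here. β=47.8, B=68.7. 27·(0.6958 − sin(2π·0.6958)/(2π)) = 22.8362 → s = 42.8362
radial distance = base radius + s = 49 + 42.8362 = 91.8362

91.8362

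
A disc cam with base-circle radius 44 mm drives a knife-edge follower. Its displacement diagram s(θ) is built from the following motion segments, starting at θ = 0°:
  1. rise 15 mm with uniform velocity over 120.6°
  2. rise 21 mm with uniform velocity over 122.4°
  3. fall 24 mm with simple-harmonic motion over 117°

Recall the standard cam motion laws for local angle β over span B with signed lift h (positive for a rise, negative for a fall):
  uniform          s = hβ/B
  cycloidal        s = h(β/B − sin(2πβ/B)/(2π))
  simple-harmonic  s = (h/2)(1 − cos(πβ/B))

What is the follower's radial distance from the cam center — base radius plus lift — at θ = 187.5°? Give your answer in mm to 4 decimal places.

seg 1 [0°–120.6°] uniform, h=15: full span → s += 15 → s = 15.0000
seg 2 [120.6°–243°] uniform, h=21: θ=187.5° here. β=66.9, B=122.4. 21·66.9/122.4 = 11.4779 → s = 26.4779
radial distance = base radius + s = 44 + 26.4779 = 70.4779

70.4779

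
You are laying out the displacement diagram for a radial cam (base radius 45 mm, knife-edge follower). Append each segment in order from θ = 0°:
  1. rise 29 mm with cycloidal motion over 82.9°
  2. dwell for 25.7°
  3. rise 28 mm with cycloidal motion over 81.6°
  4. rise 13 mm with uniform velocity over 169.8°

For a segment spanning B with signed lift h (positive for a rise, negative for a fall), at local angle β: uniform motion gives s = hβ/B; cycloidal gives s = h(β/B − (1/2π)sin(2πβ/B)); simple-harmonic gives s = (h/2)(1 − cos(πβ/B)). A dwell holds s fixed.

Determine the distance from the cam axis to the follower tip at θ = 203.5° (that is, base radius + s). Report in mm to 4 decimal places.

seg 1 [0°–82.9°] cycloidal, h=29: full span → s += 29 → s = 29.0000
seg 2 [82.9°–108.6°] dwell: s stays 29.0000
seg 3 [108.6°–190.2°] cycloidal, h=28: full span → s += 28 → s = 57.0000
seg 4 [190.2°–360°] uniform, h=13: θ=203.5° here. β=13.3, B=169.8. 13·13.3/169.8 = 1.0183 → s = 58.0183
radial distance = base radius + s = 45 + 58.0183 = 103.0183

103.0183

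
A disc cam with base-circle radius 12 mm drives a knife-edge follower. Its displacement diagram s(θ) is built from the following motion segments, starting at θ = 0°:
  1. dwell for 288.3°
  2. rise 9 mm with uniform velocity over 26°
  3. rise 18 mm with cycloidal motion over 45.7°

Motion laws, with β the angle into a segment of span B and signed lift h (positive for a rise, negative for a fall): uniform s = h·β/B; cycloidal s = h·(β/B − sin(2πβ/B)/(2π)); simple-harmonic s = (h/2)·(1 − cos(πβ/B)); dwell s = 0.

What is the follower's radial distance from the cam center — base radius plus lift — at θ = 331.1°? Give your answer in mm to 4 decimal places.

seg 1 [0°–288.3°] dwell: s stays 0.0000
seg 2 [288.3°–314.3°] uniform, h=9: full span → s += 9 → s = 9.0000
seg 3 [314.3°–360°] cycloidal, h=18: θ=331.1° here. β=16.8, B=45.7. 18·(0.3676 − sin(2π·0.3676)/(2π)) = 4.4996 → s = 13.4996
radial distance = base radius + s = 12 + 13.4996 = 25.4996

25.4996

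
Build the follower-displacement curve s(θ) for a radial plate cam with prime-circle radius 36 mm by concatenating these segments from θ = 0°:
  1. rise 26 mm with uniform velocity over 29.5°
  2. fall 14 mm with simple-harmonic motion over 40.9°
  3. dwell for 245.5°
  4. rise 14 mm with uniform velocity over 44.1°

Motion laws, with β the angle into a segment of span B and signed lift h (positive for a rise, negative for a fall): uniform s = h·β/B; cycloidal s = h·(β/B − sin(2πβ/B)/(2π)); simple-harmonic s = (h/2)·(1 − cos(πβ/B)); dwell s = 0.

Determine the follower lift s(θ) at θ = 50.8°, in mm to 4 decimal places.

seg 1 [0°–29.5°] uniform, h=26: full span → s += 26 → s = 26.0000
seg 2 [29.5°–70.4°] simple-harmonic, h=-14: θ=50.8° here. β=21.3, B=40.9. -14/2·(1 − cos(π·0.5208)) = -7.4567 → s = 18.5433

18.5433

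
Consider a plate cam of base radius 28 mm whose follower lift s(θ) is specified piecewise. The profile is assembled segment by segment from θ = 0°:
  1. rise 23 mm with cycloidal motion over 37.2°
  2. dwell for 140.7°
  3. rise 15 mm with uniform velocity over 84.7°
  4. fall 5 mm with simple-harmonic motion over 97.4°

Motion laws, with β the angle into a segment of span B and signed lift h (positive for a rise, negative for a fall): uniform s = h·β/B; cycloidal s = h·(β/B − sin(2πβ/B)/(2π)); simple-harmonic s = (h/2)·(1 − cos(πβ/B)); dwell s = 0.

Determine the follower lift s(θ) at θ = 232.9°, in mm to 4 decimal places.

seg 1 [0°–37.2°] cycloidal, h=23: full span → s += 23 → s = 23.0000
seg 2 [37.2°–177.9°] dwell: s stays 23.0000
seg 3 [177.9°–262.6°] uniform, h=15: θ=232.9° here. β=55, B=84.7. 15·55/84.7 = 9.7403 → s = 32.7403

32.7403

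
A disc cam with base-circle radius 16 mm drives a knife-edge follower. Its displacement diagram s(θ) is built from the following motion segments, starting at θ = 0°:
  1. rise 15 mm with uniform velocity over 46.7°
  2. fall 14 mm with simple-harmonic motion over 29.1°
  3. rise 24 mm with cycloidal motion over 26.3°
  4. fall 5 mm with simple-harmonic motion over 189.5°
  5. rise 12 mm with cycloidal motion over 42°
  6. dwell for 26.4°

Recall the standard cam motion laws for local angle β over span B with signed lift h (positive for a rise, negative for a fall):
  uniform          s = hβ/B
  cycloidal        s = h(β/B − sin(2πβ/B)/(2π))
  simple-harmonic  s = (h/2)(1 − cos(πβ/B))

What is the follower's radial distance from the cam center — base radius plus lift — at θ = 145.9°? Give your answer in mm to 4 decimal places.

seg 1 [0°–46.7°] uniform, h=15: full span → s += 15 → s = 15.0000
seg 2 [46.7°–75.8°] simple-harmonic, h=-14: full span → s += -14 → s = 1.0000
seg 3 [75.8°–102.1°] cycloidal, h=24: full span → s += 24 → s = 25.0000
seg 4 [102.1°–291.6°] simple-harmonic, h=-5: θ=145.9° here. β=43.8, B=189.5. -5/2·(1 − cos(π·0.2311)) = -0.6306 → s = 24.3694
radial distance = base radius + s = 16 + 24.3694 = 40.3694

40.3694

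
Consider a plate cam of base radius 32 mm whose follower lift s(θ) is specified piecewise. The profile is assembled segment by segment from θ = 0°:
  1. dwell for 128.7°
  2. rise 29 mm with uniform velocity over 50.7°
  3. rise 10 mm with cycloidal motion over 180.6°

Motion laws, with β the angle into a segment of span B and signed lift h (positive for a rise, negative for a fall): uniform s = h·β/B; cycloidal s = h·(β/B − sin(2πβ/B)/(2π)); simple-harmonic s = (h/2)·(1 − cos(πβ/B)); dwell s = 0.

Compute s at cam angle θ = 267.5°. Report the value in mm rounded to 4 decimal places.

seg 1 [0°–128.7°] dwell: s stays 0.0000
seg 2 [128.7°–179.4°] uniform, h=29: full span → s += 29 → s = 29.0000
seg 3 [179.4°–360°] cycloidal, h=10: θ=267.5° here. β=88.1, B=180.6. 10·(0.4878 − sin(2π·0.4878)/(2π)) = 4.7565 → s = 33.7565

33.7565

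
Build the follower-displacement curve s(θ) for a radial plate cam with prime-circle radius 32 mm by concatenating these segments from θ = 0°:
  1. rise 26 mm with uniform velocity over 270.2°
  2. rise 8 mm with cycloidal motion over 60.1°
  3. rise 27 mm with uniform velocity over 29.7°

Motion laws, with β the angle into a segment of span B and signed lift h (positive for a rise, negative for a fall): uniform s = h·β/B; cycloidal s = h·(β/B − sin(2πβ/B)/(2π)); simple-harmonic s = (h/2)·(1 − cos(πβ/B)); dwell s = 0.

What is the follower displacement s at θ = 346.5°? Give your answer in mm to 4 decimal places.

seg 1 [0°–270.2°] uniform, h=26: full span → s += 26 → s = 26.0000
seg 2 [270.2°–330.3°] cycloidal, h=8: full span → s += 8 → s = 34.0000
seg 3 [330.3°–360°] uniform, h=27: θ=346.5° here. β=16.2, B=29.7. 27·16.2/29.7 = 14.7273 → s = 48.7273

48.7273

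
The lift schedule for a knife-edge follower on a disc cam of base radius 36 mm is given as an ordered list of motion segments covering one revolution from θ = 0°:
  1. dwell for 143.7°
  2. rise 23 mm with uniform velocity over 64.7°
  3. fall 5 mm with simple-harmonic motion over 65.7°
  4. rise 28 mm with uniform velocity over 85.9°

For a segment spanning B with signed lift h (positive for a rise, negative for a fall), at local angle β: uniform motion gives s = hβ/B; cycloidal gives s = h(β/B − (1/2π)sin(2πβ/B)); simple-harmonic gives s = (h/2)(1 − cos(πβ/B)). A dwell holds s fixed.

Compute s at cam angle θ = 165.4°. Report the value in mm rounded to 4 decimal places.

seg 1 [0°–143.7°] dwell: s stays 0.0000
seg 2 [143.7°–208.4°] uniform, h=23: θ=165.4° here. β=21.7, B=64.7. 23·21.7/64.7 = 7.7141 → s = 7.7141

7.7141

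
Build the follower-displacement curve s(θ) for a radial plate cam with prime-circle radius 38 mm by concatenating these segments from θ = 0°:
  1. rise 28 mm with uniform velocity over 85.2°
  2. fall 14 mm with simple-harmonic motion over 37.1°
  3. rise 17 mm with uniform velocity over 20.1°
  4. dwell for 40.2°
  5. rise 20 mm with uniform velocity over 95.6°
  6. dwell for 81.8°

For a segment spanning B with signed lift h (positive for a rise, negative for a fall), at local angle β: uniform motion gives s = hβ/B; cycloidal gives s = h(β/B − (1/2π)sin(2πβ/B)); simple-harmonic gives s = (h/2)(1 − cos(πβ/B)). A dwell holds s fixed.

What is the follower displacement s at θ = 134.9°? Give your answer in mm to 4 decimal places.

seg 1 [0°–85.2°] uniform, h=28: full span → s += 28 → s = 28.0000
seg 2 [85.2°–122.3°] simple-harmonic, h=-14: full span → s += -14 → s = 14.0000
seg 3 [122.3°–142.4°] uniform, h=17: θ=134.9° here. β=12.6, B=20.1. 17·12.6/20.1 = 10.6567 → s = 24.6567

24.6567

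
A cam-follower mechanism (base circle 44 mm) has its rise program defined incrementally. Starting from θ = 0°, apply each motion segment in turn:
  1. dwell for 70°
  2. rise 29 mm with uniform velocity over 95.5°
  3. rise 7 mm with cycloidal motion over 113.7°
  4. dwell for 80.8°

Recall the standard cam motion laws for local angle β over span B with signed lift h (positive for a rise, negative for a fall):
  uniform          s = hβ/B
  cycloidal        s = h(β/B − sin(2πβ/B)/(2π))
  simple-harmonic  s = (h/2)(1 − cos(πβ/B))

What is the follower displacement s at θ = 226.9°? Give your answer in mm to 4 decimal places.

seg 1 [0°–70°] dwell: s stays 0.0000
seg 2 [70°–165.5°] uniform, h=29: full span → s += 29 → s = 29.0000
seg 3 [165.5°–279.2°] cycloidal, h=7: θ=226.9° here. β=61.4, B=113.7. 7·(0.5400 − sin(2π·0.5400)/(2π)) = 4.0573 → s = 33.0573

33.0573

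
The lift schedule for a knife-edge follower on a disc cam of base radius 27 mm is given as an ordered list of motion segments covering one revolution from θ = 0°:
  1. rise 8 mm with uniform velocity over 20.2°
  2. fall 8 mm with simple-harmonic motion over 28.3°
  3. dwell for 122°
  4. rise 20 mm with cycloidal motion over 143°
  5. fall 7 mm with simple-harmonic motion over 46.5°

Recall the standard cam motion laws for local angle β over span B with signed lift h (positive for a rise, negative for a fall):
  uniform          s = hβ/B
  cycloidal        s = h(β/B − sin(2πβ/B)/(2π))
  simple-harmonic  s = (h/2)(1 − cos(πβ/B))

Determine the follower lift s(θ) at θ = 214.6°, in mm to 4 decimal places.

seg 1 [0°–20.2°] uniform, h=8: full span → s += 8 → s = 8.0000
seg 2 [20.2°–48.5°] simple-harmonic, h=-8: full span → s += -8 → s = 0.0000
seg 3 [48.5°–170.5°] dwell: s stays 0.0000
seg 4 [170.5°–313.5°] cycloidal, h=20: θ=214.6° here. β=44.1, B=143. 20·(0.3084 − sin(2π·0.3084)/(2π)) = 3.1966 → s = 3.1966

3.1966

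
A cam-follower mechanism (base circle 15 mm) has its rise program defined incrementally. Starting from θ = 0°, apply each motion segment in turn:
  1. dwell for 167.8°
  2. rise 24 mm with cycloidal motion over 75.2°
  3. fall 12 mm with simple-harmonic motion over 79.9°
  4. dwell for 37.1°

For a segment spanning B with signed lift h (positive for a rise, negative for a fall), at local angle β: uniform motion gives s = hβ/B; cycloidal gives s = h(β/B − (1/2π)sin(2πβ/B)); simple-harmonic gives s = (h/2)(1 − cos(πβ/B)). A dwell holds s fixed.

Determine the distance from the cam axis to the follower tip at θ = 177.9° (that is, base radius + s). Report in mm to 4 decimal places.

seg 1 [0°–167.8°] dwell: s stays 0.0000
seg 2 [167.8°–243°] cycloidal, h=24: θ=177.9° here. β=10.1, B=75.2. 24·(0.1343 − sin(2π·0.1343)/(2π)) = 0.3692 → s = 0.3692
radial distance = base radius + s = 15 + 0.3692 = 15.3692

15.3692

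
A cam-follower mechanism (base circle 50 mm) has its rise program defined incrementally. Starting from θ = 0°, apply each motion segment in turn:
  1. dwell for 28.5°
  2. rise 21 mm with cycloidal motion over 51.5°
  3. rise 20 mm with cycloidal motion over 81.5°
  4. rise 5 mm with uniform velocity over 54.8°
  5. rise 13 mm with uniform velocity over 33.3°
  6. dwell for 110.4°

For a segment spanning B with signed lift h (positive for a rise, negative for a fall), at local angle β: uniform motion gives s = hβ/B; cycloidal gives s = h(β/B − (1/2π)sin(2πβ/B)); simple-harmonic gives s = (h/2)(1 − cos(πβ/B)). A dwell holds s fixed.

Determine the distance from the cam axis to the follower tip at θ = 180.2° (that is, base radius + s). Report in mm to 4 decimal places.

seg 1 [0°–28.5°] dwell: s stays 0.0000
seg 2 [28.5°–80°] cycloidal, h=21: full span → s += 21 → s = 21.0000
seg 3 [80°–161.5°] cycloidal, h=20: full span → s += 20 → s = 41.0000
seg 4 [161.5°–216.3°] uniform, h=5: θ=180.2° here. β=18.7, B=54.8. 5·18.7/54.8 = 1.7062 → s = 42.7062
radial distance = base radius + s = 50 + 42.7062 = 92.7062

92.7062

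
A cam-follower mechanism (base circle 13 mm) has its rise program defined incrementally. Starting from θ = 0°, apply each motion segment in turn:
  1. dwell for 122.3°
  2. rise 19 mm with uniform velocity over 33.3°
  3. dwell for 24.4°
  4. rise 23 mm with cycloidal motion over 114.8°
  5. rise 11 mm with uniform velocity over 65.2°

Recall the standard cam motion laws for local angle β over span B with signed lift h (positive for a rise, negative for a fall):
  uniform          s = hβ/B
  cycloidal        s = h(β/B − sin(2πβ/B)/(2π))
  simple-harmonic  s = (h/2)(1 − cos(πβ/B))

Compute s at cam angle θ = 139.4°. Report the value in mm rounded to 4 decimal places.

seg 1 [0°–122.3°] dwell: s stays 0.0000
seg 2 [122.3°–155.6°] uniform, h=19: θ=139.4° here. β=17.1, B=33.3. 19·17.1/33.3 = 9.7568 → s = 9.7568

9.7568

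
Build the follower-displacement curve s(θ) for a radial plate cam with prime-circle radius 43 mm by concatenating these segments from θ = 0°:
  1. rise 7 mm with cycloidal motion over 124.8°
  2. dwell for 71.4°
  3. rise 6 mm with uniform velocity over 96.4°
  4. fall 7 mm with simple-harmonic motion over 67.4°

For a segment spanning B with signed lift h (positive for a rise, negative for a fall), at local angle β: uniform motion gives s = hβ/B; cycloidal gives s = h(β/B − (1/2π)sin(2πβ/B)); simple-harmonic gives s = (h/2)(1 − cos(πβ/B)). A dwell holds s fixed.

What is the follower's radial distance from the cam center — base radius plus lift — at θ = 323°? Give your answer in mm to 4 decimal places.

seg 1 [0°–124.8°] cycloidal, h=7: full span → s += 7 → s = 7.0000
seg 2 [124.8°–196.2°] dwell: s stays 7.0000
seg 3 [196.2°–292.6°] uniform, h=6: full span → s += 6 → s = 13.0000
seg 4 [292.6°–360°] simple-harmonic, h=-7: θ=323° here. β=30.4, B=67.4. -7/2·(1 − cos(π·0.4510)) = -2.9638 → s = 10.0362
radial distance = base radius + s = 43 + 10.0362 = 53.0362

53.0362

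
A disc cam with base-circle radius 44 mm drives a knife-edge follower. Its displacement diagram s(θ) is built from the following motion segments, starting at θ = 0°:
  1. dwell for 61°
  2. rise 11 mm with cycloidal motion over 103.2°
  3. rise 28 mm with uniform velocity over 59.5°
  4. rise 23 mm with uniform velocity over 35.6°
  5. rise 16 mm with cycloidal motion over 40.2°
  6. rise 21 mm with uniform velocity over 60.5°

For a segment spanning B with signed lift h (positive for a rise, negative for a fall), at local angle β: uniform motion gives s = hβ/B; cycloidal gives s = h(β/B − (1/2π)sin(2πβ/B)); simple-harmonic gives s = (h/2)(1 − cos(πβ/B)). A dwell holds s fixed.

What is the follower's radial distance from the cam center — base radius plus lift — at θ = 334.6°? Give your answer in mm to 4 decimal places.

seg 1 [0°–61°] dwell: s stays 0.0000
seg 2 [61°–164.2°] cycloidal, h=11: full span → s += 11 → s = 11.0000
seg 3 [164.2°–223.7°] uniform, h=28: full span → s += 28 → s = 39.0000
seg 4 [223.7°–259.3°] uniform, h=23: full span → s += 23 → s = 62.0000
seg 5 [259.3°–299.5°] cycloidal, h=16: full span → s += 16 → s = 78.0000
seg 6 [299.5°–360°] uniform, h=21: θ=334.6° here. β=35.1, B=60.5. 21·35.1/60.5 = 12.1835 → s = 90.1835
radial distance = base radius + s = 44 + 90.1835 = 134.1835

134.1835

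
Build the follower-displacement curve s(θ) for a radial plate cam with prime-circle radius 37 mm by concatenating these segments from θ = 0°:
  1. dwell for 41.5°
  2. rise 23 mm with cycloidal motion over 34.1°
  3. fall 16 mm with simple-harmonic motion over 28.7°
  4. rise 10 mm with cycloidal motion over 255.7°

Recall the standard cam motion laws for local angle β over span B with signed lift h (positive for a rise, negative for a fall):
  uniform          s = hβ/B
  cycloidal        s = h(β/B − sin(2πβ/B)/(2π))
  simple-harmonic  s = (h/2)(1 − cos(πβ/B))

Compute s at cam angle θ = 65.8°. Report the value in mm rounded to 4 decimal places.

seg 1 [0°–41.5°] dwell: s stays 0.0000
seg 2 [41.5°–75.6°] cycloidal, h=23: θ=65.8° here. β=24.3, B=34.1. 23·(0.7126 − sin(2π·0.7126)/(2π)) = 19.9500 → s = 19.9500

19.9500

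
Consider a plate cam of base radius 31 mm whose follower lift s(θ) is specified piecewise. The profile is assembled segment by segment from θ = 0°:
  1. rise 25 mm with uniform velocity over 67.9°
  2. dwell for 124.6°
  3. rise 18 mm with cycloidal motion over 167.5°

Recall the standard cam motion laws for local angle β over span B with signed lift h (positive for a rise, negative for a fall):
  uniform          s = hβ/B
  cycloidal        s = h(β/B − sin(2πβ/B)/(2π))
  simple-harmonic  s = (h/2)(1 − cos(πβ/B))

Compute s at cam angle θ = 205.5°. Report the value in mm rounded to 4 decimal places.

seg 1 [0°–67.9°] uniform, h=25: full span → s += 25 → s = 25.0000
seg 2 [67.9°–192.5°] dwell: s stays 25.0000
seg 3 [192.5°–360°] cycloidal, h=18: θ=205.5° here. β=13, B=167.5. 18·(0.0776 − sin(2π·0.0776)/(2π)) = 0.0547 → s = 25.0547

25.0547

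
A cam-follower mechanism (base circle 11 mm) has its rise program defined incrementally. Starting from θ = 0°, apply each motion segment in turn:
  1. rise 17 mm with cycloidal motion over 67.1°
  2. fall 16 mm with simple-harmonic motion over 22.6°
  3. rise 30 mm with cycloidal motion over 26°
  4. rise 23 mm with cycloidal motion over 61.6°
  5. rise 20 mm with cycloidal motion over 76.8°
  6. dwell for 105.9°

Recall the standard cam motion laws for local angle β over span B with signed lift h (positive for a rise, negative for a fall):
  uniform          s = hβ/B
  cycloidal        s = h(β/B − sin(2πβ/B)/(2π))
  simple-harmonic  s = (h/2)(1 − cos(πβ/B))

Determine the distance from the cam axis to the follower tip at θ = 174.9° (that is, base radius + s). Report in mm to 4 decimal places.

seg 1 [0°–67.1°] cycloidal, h=17: full span → s += 17 → s = 17.0000
seg 2 [67.1°–89.7°] simple-harmonic, h=-16: full span → s += -16 → s = 1.0000
seg 3 [89.7°–115.7°] cycloidal, h=30: full span → s += 30 → s = 31.0000
seg 4 [115.7°–177.3°] cycloidal, h=23: θ=174.9° here. β=59.2, B=61.6. 23·(0.9610 − sin(2π·0.9610)/(2π)) = 22.9911 → s = 53.9911
radial distance = base radius + s = 11 + 53.9911 = 64.9911

64.9911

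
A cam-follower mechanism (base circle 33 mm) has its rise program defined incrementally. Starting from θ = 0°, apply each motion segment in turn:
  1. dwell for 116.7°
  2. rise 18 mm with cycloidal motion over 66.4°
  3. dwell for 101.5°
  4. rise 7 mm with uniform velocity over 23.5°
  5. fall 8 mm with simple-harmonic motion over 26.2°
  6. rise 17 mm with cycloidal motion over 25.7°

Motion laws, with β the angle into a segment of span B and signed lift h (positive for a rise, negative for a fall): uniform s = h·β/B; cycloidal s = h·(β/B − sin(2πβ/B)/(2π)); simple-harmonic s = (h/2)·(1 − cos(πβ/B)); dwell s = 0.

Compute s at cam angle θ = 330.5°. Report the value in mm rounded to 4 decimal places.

seg 1 [0°–116.7°] dwell: s stays 0.0000
seg 2 [116.7°–183.1°] cycloidal, h=18: full span → s += 18 → s = 18.0000
seg 3 [183.1°–284.6°] dwell: s stays 18.0000
seg 4 [284.6°–308.1°] uniform, h=7: full span → s += 7 → s = 25.0000
seg 5 [308.1°–334.3°] simple-harmonic, h=-8: θ=330.5° here. β=22.4, B=26.2. -8/2·(1 − cos(π·0.8550)) = -7.5919 → s = 17.4081

17.4081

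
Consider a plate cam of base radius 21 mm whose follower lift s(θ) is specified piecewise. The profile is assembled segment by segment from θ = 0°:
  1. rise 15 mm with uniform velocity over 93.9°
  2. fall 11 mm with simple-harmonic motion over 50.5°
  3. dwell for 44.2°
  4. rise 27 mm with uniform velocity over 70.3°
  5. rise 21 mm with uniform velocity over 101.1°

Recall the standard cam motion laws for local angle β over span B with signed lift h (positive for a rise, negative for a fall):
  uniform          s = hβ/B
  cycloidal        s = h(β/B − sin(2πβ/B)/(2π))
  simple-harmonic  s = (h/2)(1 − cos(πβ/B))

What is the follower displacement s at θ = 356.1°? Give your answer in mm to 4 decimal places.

seg 1 [0°–93.9°] uniform, h=15: full span → s += 15 → s = 15.0000
seg 2 [93.9°–144.4°] simple-harmonic, h=-11: full span → s += -11 → s = 4.0000
seg 3 [144.4°–188.6°] dwell: s stays 4.0000
seg 4 [188.6°–258.9°] uniform, h=27: full span → s += 27 → s = 31.0000
seg 5 [258.9°–360°] uniform, h=21: θ=356.1° here. β=97.2, B=101.1. 21·97.2/101.1 = 20.1899 → s = 51.1899

51.1899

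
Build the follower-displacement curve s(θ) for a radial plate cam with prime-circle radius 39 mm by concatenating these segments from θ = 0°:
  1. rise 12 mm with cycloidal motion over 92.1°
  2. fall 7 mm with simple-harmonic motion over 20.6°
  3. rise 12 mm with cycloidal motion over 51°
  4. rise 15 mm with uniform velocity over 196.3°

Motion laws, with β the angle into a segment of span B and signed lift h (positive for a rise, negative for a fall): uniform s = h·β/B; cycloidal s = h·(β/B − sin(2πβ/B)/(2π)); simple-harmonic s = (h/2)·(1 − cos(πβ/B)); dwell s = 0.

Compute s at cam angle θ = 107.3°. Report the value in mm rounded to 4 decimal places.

seg 1 [0°–92.1°] cycloidal, h=12: full span → s += 12 → s = 12.0000
seg 2 [92.1°–112.7°] simple-harmonic, h=-7: θ=107.3° here. β=15.2, B=20.6. -7/2·(1 − cos(π·0.7379)) = -5.8787 → s = 6.1213

6.1213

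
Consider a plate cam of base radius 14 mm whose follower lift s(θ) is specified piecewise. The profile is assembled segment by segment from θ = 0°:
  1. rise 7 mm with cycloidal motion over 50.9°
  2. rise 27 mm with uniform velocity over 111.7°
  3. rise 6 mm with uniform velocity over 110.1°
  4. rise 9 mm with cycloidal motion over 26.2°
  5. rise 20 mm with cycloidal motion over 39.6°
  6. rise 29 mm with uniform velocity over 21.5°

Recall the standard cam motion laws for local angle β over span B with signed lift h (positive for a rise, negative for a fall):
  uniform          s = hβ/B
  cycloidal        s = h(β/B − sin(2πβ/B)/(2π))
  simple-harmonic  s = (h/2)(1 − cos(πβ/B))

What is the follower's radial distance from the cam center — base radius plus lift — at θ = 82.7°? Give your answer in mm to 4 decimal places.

seg 1 [0°–50.9°] cycloidal, h=7: full span → s += 7 → s = 7.0000
seg 2 [50.9°–162.6°] uniform, h=27: θ=82.7° here. β=31.8, B=111.7. 27·31.8/111.7 = 7.6867 → s = 14.6867
radial distance = base radius + s = 14 + 14.6867 = 28.6867

28.6867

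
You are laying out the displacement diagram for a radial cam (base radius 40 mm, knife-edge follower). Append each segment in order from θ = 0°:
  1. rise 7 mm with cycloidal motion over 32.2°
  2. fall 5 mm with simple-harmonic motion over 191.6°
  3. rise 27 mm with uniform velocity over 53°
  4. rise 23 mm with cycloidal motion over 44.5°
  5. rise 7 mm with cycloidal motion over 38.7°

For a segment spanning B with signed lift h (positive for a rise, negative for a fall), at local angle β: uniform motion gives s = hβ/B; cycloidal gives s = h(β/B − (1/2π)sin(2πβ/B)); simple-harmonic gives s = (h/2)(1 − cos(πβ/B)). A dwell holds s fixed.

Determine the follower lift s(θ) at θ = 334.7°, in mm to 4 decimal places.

seg 1 [0°–32.2°] cycloidal, h=7: full span → s += 7 → s = 7.0000
seg 2 [32.2°–223.8°] simple-harmonic, h=-5: full span → s += -5 → s = 2.0000
seg 3 [223.8°–276.8°] uniform, h=27: full span → s += 27 → s = 29.0000
seg 4 [276.8°–321.3°] cycloidal, h=23: full span → s += 23 → s = 52.0000
seg 5 [321.3°–360°] cycloidal, h=7: θ=334.7° here. β=13.4, B=38.7. 7·(0.3463 − sin(2π·0.3463)/(2π)) = 1.5073 → s = 53.5073

53.5073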